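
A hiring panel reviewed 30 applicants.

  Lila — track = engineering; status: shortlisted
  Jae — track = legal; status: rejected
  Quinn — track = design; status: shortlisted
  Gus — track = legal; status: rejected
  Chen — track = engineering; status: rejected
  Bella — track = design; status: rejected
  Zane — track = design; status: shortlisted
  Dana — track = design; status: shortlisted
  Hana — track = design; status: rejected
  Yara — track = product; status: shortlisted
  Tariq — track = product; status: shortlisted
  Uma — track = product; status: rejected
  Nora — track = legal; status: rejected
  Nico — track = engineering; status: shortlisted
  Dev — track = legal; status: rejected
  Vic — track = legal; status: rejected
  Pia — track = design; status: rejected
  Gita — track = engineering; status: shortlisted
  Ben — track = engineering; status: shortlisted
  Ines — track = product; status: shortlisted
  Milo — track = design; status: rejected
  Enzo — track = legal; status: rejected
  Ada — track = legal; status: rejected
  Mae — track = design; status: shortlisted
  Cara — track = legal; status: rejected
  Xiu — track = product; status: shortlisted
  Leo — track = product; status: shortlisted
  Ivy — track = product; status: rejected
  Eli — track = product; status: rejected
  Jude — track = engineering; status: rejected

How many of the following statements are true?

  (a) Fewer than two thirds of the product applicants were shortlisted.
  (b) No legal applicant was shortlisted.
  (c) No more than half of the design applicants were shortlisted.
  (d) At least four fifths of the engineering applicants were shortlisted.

(a) product: |A| = 8, |A ∩ B| = 5; needs |A ∩ B| / |A| < 2/3 — true.
(b) legal: |A| = 8, |A ∩ B| = 0; needs A ∩ B = ∅ (|A ∩ B| = 0) — true.
(c) design: |A| = 8, |A ∩ B| = 4; needs |A ∩ B| ≤ |A ∖ B| — true.
(d) engineering: |A| = 6, |A ∩ B| = 4; needs |A ∩ B| / |A| ≥ 4/5 — false.

3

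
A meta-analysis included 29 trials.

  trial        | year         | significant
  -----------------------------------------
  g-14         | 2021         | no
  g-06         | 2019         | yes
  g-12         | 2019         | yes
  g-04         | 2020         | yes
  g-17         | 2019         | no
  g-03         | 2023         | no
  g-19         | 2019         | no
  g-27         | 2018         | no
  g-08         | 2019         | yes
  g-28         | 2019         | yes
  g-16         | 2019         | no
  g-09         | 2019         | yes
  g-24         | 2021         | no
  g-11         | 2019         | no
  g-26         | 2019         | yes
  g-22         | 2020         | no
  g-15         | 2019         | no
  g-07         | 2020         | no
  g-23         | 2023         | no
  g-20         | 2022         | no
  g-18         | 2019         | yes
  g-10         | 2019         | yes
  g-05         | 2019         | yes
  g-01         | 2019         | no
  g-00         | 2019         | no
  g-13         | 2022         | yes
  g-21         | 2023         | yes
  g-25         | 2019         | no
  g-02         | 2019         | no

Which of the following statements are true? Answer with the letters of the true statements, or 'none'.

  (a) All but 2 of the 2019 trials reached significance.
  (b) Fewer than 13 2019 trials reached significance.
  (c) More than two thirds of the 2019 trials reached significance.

(b)

|A| = 18, |A ∩ B| = 9, |A ∖ B| = 9.
(a) |A ∖ B| = 2: fails.
(b) |A ∩ B| < 13: holds.
(c) |A ∩ B| / |A| > 2/3: fails.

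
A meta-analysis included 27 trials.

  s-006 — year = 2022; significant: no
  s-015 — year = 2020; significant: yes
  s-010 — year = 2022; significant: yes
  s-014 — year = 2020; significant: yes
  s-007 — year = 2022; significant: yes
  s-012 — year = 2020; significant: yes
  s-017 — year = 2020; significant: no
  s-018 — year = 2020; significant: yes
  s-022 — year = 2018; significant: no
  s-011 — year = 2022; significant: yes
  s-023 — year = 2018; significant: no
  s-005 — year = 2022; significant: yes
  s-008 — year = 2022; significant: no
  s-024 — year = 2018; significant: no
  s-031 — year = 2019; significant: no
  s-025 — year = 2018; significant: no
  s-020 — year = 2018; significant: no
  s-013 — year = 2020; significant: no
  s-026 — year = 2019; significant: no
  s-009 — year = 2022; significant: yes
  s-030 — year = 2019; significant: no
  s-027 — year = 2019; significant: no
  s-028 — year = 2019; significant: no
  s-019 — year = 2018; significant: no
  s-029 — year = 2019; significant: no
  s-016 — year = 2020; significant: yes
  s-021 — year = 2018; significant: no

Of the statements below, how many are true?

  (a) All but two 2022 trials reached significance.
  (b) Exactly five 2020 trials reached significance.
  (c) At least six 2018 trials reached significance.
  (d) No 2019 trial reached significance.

3

(a) 2022: |A| = 7, |A ∩ B| = 5; needs |A ∖ B| = 2 — true.
(b) 2020: |A| = 7, |A ∩ B| = 5; needs |A ∩ B| = 5 — true.
(c) 2018: |A| = 7, |A ∩ B| = 0; needs |A ∩ B| ≥ 6 — false.
(d) 2019: |A| = 6, |A ∩ B| = 0; needs A ∩ B = ∅ (|A ∩ B| = 0) — true.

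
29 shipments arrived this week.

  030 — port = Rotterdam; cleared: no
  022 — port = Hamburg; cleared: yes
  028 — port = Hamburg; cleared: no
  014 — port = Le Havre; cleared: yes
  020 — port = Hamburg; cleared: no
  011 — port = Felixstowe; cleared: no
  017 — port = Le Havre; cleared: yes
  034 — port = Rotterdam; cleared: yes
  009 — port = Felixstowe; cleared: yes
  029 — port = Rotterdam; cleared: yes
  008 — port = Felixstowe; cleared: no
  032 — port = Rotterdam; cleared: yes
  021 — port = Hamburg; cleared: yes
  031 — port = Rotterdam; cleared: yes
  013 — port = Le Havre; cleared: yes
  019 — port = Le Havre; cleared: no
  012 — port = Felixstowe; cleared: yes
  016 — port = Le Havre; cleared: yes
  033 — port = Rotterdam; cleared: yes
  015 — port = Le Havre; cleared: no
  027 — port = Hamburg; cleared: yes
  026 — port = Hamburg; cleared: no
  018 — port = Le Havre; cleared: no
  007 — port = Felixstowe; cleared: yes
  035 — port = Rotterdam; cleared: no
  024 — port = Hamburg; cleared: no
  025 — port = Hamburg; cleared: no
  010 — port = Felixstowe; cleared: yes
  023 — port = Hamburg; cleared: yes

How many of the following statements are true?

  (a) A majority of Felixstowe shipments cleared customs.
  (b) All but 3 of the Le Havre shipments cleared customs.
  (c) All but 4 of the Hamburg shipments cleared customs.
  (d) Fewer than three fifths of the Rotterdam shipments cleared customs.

2

(a) Felixstowe: |A| = 6, |A ∩ B| = 4; needs |A ∩ B| > |A ∖ B| — true.
(b) Le Havre: |A| = 7, |A ∩ B| = 4; needs |A ∖ B| = 3 — true.
(c) Hamburg: |A| = 9, |A ∩ B| = 4; needs |A ∖ B| = 4 — false.
(d) Rotterdam: |A| = 7, |A ∩ B| = 5; needs |A ∩ B| / |A| < 3/5 — false.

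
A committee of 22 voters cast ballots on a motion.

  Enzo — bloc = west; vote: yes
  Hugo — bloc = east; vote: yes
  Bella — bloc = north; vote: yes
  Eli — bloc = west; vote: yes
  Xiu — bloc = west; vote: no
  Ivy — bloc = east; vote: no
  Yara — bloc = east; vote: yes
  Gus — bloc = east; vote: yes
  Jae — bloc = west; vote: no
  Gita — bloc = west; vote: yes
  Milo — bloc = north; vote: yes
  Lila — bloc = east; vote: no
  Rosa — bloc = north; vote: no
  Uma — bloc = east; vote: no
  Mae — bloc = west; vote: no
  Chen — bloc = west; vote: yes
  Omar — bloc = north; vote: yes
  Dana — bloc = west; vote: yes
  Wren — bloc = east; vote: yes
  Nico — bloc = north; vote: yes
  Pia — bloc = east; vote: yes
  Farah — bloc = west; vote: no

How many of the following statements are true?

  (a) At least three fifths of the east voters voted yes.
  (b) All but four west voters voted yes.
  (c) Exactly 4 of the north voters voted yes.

(a) east: |A| = 8, |A ∩ B| = 5; needs |A ∩ B| / |A| ≥ 3/5 — true.
(b) west: |A| = 9, |A ∩ B| = 5; needs |A ∖ B| = 4 — true.
(c) north: |A| = 5, |A ∩ B| = 4; needs |A ∩ B| = 4 — true.

3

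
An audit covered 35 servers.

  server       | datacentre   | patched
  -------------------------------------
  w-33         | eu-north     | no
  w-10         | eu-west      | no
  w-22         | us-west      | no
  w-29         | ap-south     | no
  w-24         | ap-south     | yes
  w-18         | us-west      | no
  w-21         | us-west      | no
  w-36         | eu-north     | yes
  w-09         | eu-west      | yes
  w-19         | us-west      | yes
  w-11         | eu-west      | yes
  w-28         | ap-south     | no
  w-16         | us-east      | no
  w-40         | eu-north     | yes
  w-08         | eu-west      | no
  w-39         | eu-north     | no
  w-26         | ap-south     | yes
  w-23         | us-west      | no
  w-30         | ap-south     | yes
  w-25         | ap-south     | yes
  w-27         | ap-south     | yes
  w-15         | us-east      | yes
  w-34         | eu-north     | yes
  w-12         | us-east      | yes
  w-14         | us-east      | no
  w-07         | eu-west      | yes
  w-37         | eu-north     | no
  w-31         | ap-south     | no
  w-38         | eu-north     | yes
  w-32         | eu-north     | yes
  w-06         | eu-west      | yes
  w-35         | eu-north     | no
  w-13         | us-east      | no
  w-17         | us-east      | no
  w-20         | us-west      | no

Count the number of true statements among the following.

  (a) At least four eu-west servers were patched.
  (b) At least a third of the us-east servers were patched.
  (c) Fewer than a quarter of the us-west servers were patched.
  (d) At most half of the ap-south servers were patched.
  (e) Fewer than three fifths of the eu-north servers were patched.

(a) eu-west: |A| = 6, |A ∩ B| = 4; needs |A ∩ B| ≥ 4 — true.
(b) us-east: |A| = 6, |A ∩ B| = 2; needs |A ∩ B| / |A| ≥ 1/3 — true.
(c) us-west: |A| = 6, |A ∩ B| = 1; needs |A ∩ B| / |A| < 1/4 — true.
(d) ap-south: |A| = 8, |A ∩ B| = 5; needs |A ∩ B| ≤ |A ∖ B| — false.
(e) eu-north: |A| = 9, |A ∩ B| = 5; needs |A ∩ B| / |A| < 3/5 — true.

4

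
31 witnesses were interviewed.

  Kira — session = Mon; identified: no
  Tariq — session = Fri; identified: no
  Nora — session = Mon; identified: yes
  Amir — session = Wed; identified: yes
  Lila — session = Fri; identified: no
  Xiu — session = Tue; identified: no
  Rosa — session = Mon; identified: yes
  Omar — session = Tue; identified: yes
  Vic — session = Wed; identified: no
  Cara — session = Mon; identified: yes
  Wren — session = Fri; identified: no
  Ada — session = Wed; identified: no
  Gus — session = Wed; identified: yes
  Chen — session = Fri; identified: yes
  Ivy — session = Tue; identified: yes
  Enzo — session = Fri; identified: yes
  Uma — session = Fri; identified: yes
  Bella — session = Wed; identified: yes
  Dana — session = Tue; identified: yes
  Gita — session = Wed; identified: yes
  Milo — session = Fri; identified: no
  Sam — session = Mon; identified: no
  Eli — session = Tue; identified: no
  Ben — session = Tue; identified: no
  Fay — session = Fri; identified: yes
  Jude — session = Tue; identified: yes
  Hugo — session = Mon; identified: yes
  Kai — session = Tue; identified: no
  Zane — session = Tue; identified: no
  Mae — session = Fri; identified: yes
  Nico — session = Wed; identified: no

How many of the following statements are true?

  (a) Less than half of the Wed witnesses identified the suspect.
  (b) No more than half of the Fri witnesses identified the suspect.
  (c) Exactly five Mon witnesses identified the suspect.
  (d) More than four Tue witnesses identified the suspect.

(a) Wed: |A| = 7, |A ∩ B| = 4; needs |A ∩ B| < |A ∖ B| — false.
(b) Fri: |A| = 9, |A ∩ B| = 5; needs |A ∩ B| ≤ |A ∖ B| — false.
(c) Mon: |A| = 6, |A ∩ B| = 4; needs |A ∩ B| = 5 — false.
(d) Tue: |A| = 9, |A ∩ B| = 4; needs |A ∩ B| > 4 — false.

0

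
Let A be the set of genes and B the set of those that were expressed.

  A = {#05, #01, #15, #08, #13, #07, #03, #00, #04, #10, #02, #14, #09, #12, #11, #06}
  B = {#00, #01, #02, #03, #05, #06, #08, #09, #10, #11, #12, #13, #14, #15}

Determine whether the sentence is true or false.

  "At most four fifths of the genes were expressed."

False

The determiner here denotes the relation: |A ∩ B| / |A| ≤ 4/5.
|A| = 16, |A ∩ B| = 14, |A ∖ B| = 2.
|A ∩ B|/|A| = 14/16, so the statement is false.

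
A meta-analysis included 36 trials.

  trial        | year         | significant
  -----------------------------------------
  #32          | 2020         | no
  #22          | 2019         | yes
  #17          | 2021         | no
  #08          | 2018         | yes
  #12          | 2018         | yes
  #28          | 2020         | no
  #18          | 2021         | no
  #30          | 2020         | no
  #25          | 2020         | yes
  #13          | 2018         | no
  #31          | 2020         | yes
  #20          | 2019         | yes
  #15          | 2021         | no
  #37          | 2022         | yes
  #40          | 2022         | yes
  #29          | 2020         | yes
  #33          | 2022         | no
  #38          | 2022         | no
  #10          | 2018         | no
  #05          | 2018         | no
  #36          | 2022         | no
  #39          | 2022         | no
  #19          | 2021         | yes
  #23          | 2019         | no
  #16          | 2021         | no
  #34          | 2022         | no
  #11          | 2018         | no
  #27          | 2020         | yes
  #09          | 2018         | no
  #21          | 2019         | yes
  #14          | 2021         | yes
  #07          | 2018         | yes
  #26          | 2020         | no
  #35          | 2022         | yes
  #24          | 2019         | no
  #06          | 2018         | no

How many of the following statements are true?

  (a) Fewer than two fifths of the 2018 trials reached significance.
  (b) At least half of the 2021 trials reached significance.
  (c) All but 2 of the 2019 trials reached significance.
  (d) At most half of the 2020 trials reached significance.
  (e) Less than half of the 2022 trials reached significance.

4

(a) 2018: |A| = 9, |A ∩ B| = 3; needs |A ∩ B| / |A| < 2/5 — true.
(b) 2021: |A| = 6, |A ∩ B| = 2; needs |A ∩ B| ≥ |A ∖ B| — false.
(c) 2019: |A| = 5, |A ∩ B| = 3; needs |A ∖ B| = 2 — true.
(d) 2020: |A| = 8, |A ∩ B| = 4; needs |A ∩ B| ≤ |A ∖ B| — true.
(e) 2022: |A| = 8, |A ∩ B| = 3; needs |A ∩ B| < |A ∖ B| — true.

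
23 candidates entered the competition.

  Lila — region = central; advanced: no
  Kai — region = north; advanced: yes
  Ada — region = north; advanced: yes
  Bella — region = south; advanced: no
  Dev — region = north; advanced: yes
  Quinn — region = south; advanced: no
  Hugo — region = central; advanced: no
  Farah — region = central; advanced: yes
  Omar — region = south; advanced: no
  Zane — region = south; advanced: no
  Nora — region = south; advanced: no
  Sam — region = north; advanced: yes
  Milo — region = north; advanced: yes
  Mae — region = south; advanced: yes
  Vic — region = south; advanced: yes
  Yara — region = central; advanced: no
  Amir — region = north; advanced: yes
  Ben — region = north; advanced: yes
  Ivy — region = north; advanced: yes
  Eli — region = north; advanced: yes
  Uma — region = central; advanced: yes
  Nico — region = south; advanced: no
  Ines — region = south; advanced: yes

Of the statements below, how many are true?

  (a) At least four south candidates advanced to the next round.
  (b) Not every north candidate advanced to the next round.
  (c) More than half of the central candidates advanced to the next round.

(a) south: |A| = 9, |A ∩ B| = 3; needs |A ∩ B| ≥ 4 — false.
(b) north: |A| = 9, |A ∩ B| = 9; needs A ⊄ B (|A ∖ B| ≥ 1) — false.
(c) central: |A| = 5, |A ∩ B| = 2; needs |A ∩ B| > |A ∖ B| — false.

0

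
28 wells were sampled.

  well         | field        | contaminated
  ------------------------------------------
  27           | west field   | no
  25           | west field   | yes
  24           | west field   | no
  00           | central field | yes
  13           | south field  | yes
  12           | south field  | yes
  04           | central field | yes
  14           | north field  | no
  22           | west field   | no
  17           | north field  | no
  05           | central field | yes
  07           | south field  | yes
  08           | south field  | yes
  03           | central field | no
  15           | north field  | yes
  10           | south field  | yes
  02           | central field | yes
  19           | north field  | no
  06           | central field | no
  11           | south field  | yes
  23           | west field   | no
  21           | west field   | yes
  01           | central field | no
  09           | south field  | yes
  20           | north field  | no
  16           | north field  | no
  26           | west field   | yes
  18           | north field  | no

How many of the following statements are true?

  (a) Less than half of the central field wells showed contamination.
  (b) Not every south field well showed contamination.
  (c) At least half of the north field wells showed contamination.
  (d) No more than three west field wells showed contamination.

(a) central field: |A| = 7, |A ∩ B| = 4; needs |A ∩ B| < |A ∖ B| — false.
(b) south field: |A| = 7, |A ∩ B| = 7; needs A ⊄ B (|A ∖ B| ≥ 1) — false.
(c) north field: |A| = 7, |A ∩ B| = 1; needs |A ∩ B| ≥ |A ∖ B| — false.
(d) west field: |A| = 7, |A ∩ B| = 3; needs |A ∩ B| ≤ 3 — true.

1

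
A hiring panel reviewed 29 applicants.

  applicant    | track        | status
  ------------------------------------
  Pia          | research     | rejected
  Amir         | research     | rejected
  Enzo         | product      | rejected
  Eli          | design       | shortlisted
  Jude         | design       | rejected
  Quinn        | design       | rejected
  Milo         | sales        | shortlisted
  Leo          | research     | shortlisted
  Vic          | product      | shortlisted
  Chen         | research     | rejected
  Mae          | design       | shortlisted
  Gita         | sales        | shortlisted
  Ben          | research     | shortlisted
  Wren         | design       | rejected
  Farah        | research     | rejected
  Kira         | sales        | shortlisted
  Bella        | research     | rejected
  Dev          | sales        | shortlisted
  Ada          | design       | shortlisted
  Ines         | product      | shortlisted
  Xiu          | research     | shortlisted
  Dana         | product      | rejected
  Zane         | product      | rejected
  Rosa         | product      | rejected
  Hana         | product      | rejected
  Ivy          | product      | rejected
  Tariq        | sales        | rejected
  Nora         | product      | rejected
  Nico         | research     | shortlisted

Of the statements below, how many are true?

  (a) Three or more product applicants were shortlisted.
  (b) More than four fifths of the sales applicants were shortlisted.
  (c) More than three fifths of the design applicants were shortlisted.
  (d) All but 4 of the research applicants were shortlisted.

(a) product: |A| = 9, |A ∩ B| = 2; needs |A ∩ B| ≥ 3 — false.
(b) sales: |A| = 5, |A ∩ B| = 4; needs |A ∩ B| / |A| > 4/5 — false.
(c) design: |A| = 6, |A ∩ B| = 3; needs |A ∩ B| / |A| > 3/5 — false.
(d) research: |A| = 9, |A ∩ B| = 4; needs |A ∖ B| = 4 — false.

0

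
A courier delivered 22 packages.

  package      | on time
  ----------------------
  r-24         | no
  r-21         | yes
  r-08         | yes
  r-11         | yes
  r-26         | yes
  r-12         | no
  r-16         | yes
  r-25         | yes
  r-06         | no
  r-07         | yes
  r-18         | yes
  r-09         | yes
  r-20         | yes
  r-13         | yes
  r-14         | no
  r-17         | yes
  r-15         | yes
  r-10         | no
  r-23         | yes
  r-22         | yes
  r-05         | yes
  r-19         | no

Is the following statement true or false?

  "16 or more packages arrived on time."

True

The determiner here denotes the relation: |A ∩ B| ≥ 16.
|A| = 22, |A ∩ B| = 16, |A ∖ B| = 6.
|A ∩ B| = 16, so the statement is true.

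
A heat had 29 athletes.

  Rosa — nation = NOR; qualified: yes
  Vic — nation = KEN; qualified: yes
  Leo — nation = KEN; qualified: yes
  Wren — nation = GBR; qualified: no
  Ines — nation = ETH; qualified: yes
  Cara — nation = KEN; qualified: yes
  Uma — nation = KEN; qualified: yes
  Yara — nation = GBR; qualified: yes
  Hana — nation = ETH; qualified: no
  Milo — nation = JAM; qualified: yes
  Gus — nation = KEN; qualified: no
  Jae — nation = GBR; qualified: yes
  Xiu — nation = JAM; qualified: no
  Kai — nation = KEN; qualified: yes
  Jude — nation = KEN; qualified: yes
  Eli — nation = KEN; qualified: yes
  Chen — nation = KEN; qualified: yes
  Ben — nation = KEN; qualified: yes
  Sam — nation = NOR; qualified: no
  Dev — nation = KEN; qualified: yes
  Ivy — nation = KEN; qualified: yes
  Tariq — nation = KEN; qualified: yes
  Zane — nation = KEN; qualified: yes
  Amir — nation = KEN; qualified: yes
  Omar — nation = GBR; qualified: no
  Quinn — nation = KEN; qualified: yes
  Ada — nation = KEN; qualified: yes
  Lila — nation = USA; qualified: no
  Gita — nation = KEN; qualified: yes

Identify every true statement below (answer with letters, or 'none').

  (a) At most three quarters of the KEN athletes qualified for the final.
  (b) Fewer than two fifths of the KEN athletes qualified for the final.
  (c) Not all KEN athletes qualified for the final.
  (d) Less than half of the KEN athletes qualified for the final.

(c)

|A| = 18, |A ∩ B| = 17, |A ∖ B| = 1.
(a) |A ∩ B| / |A| ≤ 3/4: fails.
(b) |A ∩ B| / |A| < 2/5: fails.
(c) A ⊄ B (|A ∖ B| ≥ 1): holds.
(d) |A ∩ B| < |A ∖ B|: fails.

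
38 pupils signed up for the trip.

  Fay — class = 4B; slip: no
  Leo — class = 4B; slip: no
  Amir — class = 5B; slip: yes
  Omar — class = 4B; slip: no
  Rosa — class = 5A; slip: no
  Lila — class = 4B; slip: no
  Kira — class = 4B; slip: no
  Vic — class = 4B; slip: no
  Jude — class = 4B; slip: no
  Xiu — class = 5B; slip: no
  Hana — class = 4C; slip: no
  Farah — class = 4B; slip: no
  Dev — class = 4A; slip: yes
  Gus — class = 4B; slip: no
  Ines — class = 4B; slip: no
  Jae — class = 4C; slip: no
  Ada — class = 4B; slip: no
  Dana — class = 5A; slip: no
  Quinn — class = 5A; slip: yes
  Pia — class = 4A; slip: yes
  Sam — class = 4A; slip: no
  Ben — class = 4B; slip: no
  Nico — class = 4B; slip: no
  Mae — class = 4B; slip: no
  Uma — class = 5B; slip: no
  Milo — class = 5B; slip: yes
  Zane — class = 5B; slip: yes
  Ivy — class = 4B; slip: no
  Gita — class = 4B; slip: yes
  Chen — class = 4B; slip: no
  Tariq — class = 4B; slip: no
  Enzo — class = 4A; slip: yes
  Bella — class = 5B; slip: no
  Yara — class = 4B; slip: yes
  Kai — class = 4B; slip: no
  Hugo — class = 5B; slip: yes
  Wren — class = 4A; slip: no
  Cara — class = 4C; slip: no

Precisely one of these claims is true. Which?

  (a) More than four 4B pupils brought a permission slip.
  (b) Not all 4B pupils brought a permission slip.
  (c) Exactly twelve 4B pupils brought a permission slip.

|A| = 20, |A ∩ B| = 2, |A ∖ B| = 18.
(a) requires |A ∩ B| > 4: false.
(b) requires A ⊄ B (|A ∖ B| ≥ 1): true.
(c) requires |A ∩ B| = 12: false.

(b)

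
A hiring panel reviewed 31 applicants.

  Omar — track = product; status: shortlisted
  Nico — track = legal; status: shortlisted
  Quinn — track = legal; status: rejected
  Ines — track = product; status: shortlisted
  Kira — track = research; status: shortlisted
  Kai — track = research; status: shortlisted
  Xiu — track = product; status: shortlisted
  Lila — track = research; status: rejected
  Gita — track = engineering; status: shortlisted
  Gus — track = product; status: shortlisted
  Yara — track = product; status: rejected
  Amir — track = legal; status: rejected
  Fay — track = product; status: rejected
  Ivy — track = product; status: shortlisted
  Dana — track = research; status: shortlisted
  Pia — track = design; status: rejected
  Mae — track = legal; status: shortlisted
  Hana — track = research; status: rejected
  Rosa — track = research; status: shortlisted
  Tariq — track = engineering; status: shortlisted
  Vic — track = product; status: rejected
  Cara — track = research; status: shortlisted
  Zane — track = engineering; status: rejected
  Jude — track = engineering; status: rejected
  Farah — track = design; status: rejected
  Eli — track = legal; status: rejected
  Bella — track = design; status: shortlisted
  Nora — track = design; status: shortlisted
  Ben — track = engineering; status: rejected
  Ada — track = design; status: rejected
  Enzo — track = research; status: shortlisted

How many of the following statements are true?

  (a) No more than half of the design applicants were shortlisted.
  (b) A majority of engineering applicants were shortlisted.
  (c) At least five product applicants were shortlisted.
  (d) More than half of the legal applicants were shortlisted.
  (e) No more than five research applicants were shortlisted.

(a) design: |A| = 5, |A ∩ B| = 2; needs |A ∩ B| ≤ |A ∖ B| — true.
(b) engineering: |A| = 5, |A ∩ B| = 2; needs |A ∩ B| > |A ∖ B| — false.
(c) product: |A| = 8, |A ∩ B| = 5; needs |A ∩ B| ≥ 5 — true.
(d) legal: |A| = 5, |A ∩ B| = 2; needs |A ∩ B| > |A ∖ B| — false.
(e) research: |A| = 8, |A ∩ B| = 6; needs |A ∩ B| ≤ 5 — false.

2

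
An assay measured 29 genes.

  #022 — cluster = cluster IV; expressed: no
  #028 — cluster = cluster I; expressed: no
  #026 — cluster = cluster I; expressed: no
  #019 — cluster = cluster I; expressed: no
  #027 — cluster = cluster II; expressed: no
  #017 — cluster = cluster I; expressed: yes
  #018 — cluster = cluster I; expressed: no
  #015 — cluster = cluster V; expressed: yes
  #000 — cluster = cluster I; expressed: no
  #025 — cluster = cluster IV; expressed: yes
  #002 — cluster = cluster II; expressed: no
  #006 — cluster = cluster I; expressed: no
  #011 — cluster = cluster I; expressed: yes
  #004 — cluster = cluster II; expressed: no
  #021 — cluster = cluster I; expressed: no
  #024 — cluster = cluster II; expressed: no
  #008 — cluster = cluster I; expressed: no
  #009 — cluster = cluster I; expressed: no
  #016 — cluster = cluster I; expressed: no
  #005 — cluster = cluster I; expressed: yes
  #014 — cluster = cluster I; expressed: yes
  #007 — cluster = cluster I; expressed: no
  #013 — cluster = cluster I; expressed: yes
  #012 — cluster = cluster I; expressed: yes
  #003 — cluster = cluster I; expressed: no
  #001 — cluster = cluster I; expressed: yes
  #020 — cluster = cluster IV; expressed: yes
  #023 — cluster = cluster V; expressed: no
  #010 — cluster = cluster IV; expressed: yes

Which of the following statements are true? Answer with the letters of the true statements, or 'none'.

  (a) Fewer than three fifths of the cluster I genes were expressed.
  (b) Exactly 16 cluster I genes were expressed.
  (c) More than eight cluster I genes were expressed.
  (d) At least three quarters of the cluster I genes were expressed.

(a)

|A| = 19, |A ∩ B| = 7, |A ∖ B| = 12.
(a) |A ∩ B| / |A| < 3/5: holds.
(b) |A ∩ B| = 16: fails.
(c) |A ∩ B| > 8: fails.
(d) |A ∩ B| / |A| ≥ 3/4: fails.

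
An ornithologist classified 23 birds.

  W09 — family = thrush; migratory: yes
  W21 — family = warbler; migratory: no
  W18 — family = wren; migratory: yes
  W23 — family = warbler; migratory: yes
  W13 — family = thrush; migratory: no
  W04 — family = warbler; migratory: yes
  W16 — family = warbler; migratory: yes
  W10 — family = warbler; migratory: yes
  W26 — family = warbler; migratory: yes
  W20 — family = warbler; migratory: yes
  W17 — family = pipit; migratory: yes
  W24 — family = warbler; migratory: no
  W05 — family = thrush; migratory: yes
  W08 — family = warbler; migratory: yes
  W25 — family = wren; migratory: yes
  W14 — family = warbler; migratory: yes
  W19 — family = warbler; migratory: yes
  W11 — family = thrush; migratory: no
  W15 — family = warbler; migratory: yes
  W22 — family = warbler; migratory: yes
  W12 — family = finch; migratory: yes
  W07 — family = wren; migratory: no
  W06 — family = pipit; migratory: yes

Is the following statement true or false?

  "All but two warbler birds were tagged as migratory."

True

The determiner here denotes the relation: |A ∖ B| = 2.
A (the restrictor) = {W21, W23, W04, W16, W10, W26, W20, W24, W08, W14, W19, W15, W22}, |A| = 13.
A ∖ B = {W21, W24}, so |A ∖ B| = 2.
|A ∖ B| = 2, so the statement is true.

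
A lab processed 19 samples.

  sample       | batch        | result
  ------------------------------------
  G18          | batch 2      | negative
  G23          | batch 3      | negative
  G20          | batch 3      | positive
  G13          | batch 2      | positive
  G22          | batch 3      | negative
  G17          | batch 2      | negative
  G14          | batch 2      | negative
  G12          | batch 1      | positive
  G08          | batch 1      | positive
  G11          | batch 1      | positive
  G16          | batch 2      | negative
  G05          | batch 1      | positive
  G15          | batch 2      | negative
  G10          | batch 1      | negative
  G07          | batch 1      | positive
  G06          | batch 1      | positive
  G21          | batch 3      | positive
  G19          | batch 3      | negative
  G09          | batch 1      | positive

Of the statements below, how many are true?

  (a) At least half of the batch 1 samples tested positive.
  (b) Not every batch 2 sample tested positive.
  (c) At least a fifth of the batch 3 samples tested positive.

3

(a) batch 1: |A| = 8, |A ∩ B| = 7; needs |A ∩ B| ≥ |A ∖ B| — true.
(b) batch 2: |A| = 6, |A ∩ B| = 1; needs A ⊄ B (|A ∖ B| ≥ 1) — true.
(c) batch 3: |A| = 5, |A ∩ B| = 2; needs |A ∩ B| / |A| ≥ 1/5 — true.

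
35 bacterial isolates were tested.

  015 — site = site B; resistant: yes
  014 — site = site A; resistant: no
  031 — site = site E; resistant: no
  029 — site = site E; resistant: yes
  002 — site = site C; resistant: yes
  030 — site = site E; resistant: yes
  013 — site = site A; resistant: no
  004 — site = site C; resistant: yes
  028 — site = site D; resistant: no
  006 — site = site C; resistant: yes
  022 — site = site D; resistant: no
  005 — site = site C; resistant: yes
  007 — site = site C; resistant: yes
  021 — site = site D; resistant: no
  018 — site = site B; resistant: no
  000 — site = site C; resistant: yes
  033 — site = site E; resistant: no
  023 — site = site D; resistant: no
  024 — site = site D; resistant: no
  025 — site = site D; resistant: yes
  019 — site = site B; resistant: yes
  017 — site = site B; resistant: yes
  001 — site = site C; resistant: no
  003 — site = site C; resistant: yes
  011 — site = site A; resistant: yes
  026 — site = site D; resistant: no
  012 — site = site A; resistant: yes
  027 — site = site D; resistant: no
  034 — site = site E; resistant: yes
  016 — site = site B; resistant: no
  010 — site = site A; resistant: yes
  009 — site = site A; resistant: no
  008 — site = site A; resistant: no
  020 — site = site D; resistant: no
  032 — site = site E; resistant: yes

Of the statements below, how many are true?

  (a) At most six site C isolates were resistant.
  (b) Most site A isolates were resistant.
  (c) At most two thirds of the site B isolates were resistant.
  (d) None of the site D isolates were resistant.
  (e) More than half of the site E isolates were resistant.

(a) site C: |A| = 8, |A ∩ B| = 7; needs |A ∩ B| ≤ 6 — false.
(b) site A: |A| = 7, |A ∩ B| = 3; needs |A ∩ B| > |A ∖ B| — false.
(c) site B: |A| = 5, |A ∩ B| = 3; needs |A ∩ B| / |A| ≤ 2/3 — true.
(d) site D: |A| = 9, |A ∩ B| = 1; needs A ∩ B = ∅ (|A ∩ B| = 0) — false.
(e) site E: |A| = 6, |A ∩ B| = 4; needs |A ∩ B| > |A ∖ B| — true.

2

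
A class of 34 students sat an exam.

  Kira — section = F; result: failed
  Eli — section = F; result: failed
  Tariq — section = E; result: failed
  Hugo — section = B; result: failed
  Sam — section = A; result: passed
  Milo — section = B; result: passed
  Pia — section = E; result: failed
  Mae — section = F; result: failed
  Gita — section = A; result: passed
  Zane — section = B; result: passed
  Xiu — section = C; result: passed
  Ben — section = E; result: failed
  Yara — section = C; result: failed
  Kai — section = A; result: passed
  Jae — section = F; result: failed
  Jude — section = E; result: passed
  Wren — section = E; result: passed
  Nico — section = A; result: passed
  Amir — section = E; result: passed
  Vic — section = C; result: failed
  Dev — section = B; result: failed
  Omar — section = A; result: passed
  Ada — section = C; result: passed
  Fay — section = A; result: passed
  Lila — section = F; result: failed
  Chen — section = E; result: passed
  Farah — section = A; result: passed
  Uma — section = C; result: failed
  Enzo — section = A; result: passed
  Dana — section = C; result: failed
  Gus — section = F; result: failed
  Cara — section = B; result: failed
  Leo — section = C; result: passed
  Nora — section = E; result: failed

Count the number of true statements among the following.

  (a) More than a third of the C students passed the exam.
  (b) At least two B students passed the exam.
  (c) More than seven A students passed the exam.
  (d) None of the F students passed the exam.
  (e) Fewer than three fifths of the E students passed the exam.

5

(a) C: |A| = 7, |A ∩ B| = 3; needs |A ∩ B| / |A| > 1/3 — true.
(b) B: |A| = 5, |A ∩ B| = 2; needs |A ∩ B| ≥ 2 — true.
(c) A: |A| = 8, |A ∩ B| = 8; needs |A ∩ B| > 7 — true.
(d) F: |A| = 6, |A ∩ B| = 0; needs A ∩ B = ∅ (|A ∩ B| = 0) — true.
(e) E: |A| = 8, |A ∩ B| = 4; needs |A ∩ B| / |A| < 3/5 — true.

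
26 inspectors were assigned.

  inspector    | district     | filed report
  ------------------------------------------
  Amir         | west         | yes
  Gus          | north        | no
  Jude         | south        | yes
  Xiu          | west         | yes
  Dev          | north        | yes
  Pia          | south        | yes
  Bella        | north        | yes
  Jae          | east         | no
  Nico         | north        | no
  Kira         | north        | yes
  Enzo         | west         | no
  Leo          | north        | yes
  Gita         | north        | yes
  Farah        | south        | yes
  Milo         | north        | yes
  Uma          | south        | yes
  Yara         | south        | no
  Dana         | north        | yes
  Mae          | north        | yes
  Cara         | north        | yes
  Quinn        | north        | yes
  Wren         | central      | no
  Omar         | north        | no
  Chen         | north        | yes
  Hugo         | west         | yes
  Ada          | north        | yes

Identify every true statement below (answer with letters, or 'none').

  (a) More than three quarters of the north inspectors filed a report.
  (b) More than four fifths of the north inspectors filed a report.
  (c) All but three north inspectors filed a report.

(a), (c)

|A| = 15, |A ∩ B| = 12, |A ∖ B| = 3.
(a) |A ∩ B| / |A| > 3/4: holds.
(b) |A ∩ B| / |A| > 4/5: fails.
(c) |A ∖ B| = 3: holds.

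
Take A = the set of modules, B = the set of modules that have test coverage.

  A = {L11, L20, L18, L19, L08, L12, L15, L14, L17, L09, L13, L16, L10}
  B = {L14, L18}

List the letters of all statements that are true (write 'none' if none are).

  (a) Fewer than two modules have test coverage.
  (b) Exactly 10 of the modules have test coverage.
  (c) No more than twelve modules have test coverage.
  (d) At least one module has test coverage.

(c), (d)

|A| = 13, |A ∩ B| = 2, |A ∖ B| = 11.
(a) |A ∩ B| < 2: fails.
(b) |A ∩ B| = 10: fails.
(c) |A ∩ B| ≤ 12: holds.
(d) A ∩ B ≠ ∅ (|A ∩ B| ≥ 1): holds.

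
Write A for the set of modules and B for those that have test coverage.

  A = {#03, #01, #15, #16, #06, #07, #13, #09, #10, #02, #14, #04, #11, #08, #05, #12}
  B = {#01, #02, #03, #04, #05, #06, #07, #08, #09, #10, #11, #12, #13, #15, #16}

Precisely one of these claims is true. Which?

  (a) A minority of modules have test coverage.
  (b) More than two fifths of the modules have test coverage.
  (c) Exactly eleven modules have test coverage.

|A| = 16, |A ∩ B| = 15, |A ∖ B| = 1.
(a) requires |A ∩ B| < |A ∖ B|: false.
(b) requires |A ∩ B| / |A| > 2/5: true.
(c) requires |A ∩ B| = 11: false.

(b)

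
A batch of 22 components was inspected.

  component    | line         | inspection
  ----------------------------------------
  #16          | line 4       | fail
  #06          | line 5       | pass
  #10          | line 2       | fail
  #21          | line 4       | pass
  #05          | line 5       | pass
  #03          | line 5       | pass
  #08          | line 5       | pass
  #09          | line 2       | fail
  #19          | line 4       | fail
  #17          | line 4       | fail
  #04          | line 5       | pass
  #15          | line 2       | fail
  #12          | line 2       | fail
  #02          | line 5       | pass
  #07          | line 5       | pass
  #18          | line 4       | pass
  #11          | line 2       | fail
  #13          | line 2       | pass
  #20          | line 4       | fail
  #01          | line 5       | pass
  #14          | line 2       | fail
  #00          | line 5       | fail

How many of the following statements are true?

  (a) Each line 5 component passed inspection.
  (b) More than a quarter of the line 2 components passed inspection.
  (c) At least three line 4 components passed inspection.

0

(a) line 5: |A| = 9, |A ∩ B| = 8; needs A ⊆ B, i.e. every element of A is in B (|A ∖ B| = 0) — false.
(b) line 2: |A| = 7, |A ∩ B| = 1; needs |A ∩ B| / |A| > 1/4 — false.
(c) line 4: |A| = 6, |A ∩ B| = 2; needs |A ∩ B| ≥ 3 — false.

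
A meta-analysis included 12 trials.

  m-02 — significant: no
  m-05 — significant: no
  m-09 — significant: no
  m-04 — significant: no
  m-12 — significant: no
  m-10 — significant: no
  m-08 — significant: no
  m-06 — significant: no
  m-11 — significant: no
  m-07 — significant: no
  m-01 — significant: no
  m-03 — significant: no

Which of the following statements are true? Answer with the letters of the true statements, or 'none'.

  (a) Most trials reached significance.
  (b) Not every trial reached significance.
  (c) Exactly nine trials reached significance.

|A| = 12, |A ∩ B| = 0, |A ∖ B| = 12.
(a) |A ∩ B| > |A ∖ B|: fails.
(b) A ⊄ B (|A ∖ B| ≥ 1): holds.
(c) |A ∩ B| = 9: fails.

(b)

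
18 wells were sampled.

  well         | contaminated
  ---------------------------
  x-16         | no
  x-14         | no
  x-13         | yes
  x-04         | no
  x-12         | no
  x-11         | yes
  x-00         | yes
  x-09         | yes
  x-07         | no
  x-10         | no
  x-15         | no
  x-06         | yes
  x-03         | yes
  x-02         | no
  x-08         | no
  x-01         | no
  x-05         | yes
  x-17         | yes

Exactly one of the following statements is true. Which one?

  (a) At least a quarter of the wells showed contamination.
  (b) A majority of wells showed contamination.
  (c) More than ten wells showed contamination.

(a)

|A| = 18, |A ∩ B| = 8, |A ∖ B| = 10.
(a) requires |A ∩ B| / |A| ≥ 1/4: true.
(b) requires |A ∩ B| > |A ∖ B|: false.
(c) requires |A ∩ B| > 10: false.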